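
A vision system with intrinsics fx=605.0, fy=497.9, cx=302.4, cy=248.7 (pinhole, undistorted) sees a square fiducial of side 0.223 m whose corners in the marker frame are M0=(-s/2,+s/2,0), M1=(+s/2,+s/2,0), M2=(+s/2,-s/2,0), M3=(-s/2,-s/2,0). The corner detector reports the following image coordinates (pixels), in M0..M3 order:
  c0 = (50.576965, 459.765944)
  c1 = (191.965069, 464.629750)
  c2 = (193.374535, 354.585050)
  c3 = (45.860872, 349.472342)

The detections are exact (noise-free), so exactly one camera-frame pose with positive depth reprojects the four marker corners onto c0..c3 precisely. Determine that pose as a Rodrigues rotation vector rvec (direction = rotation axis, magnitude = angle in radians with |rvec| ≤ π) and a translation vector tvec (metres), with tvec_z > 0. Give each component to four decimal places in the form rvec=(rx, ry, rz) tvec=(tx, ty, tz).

rvec=(0.1785, 0.0024, 0.0424) tvec=(-0.2808, 0.2993, 0.9340)

Intrinsics K: fx=605.0, fy=497.9, cx=302.4, cy=248.7
Marker side s = 0.223 m; corners in marker frame (Z=0):
  M0 = (-0.1115, +0.1115, 0)
  M1 = (+0.1115, +0.1115, 0)
  M2 = (+0.1115, -0.1115, 0)
  M3 = (-0.1115, -0.1115, 0)
Detected image corners:
  c0 = (50.576965, 459.765944) px
  c1 = (191.965069, 464.629750) px
  c2 = (193.374535, 354.585050) px
  c3 = (45.860872, 349.472342) px
Planar DLT: solve 8×8 A·h = b for H (H[2,2]=1):
  H  [+647.65393 +30.31331 +120.47414]
  H  [+22.97663 +571.44181 +408.28154]
  H  [+0.00152 +0.19014 +1.00000]
B = K⁻¹H; ‖b₁‖=1.070705, ‖b₂‖=1.070705; λ = 2/(‖b₁‖+‖b₂‖) = 0.933964, sign → tz>0 ⇒ λ=+0.933964
r₁ = λ·B[:,0] = (+0.99910,+0.04239,+0.00142); r₂ = λ·B[:,1] = (-0.04197,+0.98321,+0.17759)
r₃ = r₁×r₂ = (+0.00613,-0.17749,+0.98410); SVD([r₁ r₂ r₃]) → R = UVᵀ:
  R  [+0.99910 -0.04197 +0.00613]
  R  [+0.04239 +0.98321 -0.17749]
  R  [+0.00142 +0.17759 +0.98410]
t = (-0.28085, +0.29934, +0.93396) m
tr R = 2.966414; θ = arccos((tr R − 1)/2) = 0.183522 rad = 10.515°
axis k = ((R−Rᵀ)₃₂, (R−Rᵀ)₁₃, (R−Rᵀ)₂₁) / (2 sinθ) = (+0.972838, +0.012901, +0.231126)
rvec = θ·k = (+0.178537, +0.002368, +0.042417)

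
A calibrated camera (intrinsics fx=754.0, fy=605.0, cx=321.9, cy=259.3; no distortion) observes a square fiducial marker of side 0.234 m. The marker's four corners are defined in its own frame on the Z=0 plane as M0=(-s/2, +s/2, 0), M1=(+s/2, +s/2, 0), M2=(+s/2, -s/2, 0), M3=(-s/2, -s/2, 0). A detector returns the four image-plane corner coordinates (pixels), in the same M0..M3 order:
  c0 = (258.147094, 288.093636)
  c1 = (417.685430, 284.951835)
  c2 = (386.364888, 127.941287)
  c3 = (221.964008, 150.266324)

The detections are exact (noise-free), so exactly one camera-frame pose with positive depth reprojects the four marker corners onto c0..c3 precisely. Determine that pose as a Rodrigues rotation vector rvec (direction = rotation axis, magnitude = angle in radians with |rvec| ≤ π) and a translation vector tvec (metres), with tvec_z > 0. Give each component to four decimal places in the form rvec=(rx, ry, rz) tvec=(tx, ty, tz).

Intrinsics K: fx=754.0, fy=605.0, cx=321.9, cy=259.3
Marker side s = 0.234 m; corners in marker frame (Z=0):
  M0 = (-0.1170, +0.1170, 0)
  M1 = (+0.1170, +0.1170, 0)
  M2 = (+0.1170, -0.1170, 0)
  M3 = (-0.1170, -0.1170, 0)
Detected image corners:
  c0 = (258.147094, 288.093636) px
  c1 = (417.685430, 284.951835) px
  c2 = (386.364888, 127.941287) px
  c3 = (221.964008, 150.266324) px
Planar DLT: solve 8×8 A·h = b for H (H[2,2]=1):
  H  [+520.00711 +221.89444 +316.44110]
  H  [-167.20231 +678.47346 +215.28064]
  H  [-0.53538 +0.23986 +1.00000]
B = K⁻¹H; ‖b₁‖=1.063947, ‖b₂‖=1.063947; λ = 2/(‖b₁‖+‖b₂‖) = 0.939897, sign → tz>0 ⇒ λ=+0.939897
r₁ = λ·B[:,0] = (+0.86304,-0.04409,-0.50320); r₂ = λ·B[:,1] = (+0.18035,+0.95742,+0.22544)
r₃ = r₁×r₂ = (+0.47184,-0.28532,+0.83424); SVD([r₁ r₂ r₃]) → R = UVᵀ:
  R  [+0.86304 +0.18035 +0.47184]
  R  [-0.04409 +0.95742 -0.28532]
  R  [-0.50320 +0.22544 +0.83424]
t = (-0.00680, -0.06839, +0.93990) m
tr R = 2.654702; θ = arccos((tr R − 1)/2) = 0.596421 rad = 34.172°
axis k = ((R−Rᵀ)₃₂, (R−Rᵀ)₁₃, (R−Rᵀ)₂₁) / (2 sinθ) = (+0.454675, +0.867960, -0.199792)
rvec = θ·k = (+0.271178, +0.517669, -0.119160)

rvec=(0.2712, 0.5177, -0.1192) tvec=(-0.0068, -0.0684, 0.9399)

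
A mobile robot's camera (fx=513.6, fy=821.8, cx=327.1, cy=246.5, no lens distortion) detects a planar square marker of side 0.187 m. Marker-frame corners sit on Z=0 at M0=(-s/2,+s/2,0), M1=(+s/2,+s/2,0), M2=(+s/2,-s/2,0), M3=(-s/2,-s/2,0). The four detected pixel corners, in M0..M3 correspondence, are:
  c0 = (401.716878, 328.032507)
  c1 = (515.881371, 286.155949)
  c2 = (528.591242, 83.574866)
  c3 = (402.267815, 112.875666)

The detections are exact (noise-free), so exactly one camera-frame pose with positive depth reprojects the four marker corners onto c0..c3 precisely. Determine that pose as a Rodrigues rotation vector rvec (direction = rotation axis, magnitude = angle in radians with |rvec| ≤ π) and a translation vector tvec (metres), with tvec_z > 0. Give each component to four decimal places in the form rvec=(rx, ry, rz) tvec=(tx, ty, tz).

Intrinsics K: fx=513.6, fy=821.8, cx=327.1, cy=246.5
Marker side s = 0.187 m; corners in marker frame (Z=0):
  M0 = (-0.0935, +0.0935, 0)
  M1 = (+0.0935, +0.0935, 0)
  M2 = (+0.0935, -0.0935, 0)
  M3 = (-0.0935, -0.0935, 0)
Detected image corners:
  c0 = (401.716878, 328.032507) px
  c1 = (515.881371, 286.155949) px
  c2 = (528.591242, 83.574866) px
  c3 = (402.267815, 112.875666) px
Planar DLT: solve 8×8 A·h = b for H (H[2,2]=1):
  H  [+834.48240 +223.80971 +464.28952]
  H  [-107.36728 +1229.89032 +207.46946]
  H  [+0.41804 +0.56379 +1.00000]
B = K⁻¹H; ‖b₁‖=1.444273, ‖b₂‖=1.444273; λ = 2/(‖b₁‖+‖b₂‖) = 0.692390, sign → tz>0 ⇒ λ=+0.692390
r₁ = λ·B[:,0] = (+0.94064,-0.17728,+0.28944); r₂ = λ·B[:,1] = (+0.05311,+0.91913,+0.39037)
r₃ = r₁×r₂ = (-0.33524,-0.35182,+0.87398); SVD([r₁ r₂ r₃]) → R = UVᵀ:
  R  [+0.94064 +0.05311 -0.33524]
  R  [-0.17728 +0.91913 -0.35182]
  R  [+0.28944 +0.39037 +0.87398]
t = (+0.18495, -0.03288, +0.69239) m
tr R = 2.733740; θ = arccos((tr R − 1)/2) = 0.521907 rad = 29.903°
axis k = ((R−Rᵀ)₃₂, (R−Rᵀ)₁₃, (R−Rᵀ)₂₁) / (2 sinθ) = (+0.744367, -0.626520, -0.231062)
rvec = θ·k = (+0.388490, -0.326985, -0.120593)

rvec=(0.3885, -0.3270, -0.1206) tvec=(0.1849, -0.0329, 0.6924)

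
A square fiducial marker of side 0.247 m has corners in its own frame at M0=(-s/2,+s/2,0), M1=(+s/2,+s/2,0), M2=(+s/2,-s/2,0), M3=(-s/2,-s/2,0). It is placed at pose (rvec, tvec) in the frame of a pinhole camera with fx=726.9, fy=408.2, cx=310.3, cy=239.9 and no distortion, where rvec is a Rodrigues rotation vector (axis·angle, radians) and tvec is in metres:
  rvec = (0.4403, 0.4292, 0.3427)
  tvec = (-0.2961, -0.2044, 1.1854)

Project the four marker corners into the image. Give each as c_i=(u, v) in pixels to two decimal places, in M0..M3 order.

Intrinsics K: fx=726.9, fy=408.2, cx=310.3, cy=239.9
Marker side s = 0.247 m; corners in marker frame (Z=0):
  M0 = (-0.1235, +0.1235, 0)
  M1 = (+0.1235, +0.1235, 0)
  M2 = (+0.1235, -0.1235, 0)
  M3 = (-0.1235, -0.1235, 0)
rvec = (0.4403, 0.4292, 0.3427), |rvec| = θ = 0.70393 rad = 40.332°
Rodrigues: sinθ=0.64722, 1−cosθ=0.23770; R = I + sinθ·[k]× + (1−cosθ)·[k]×²:
    [+0.85530 -0.22444 +0.46700]
    [+0.40574 +0.85067 -0.33427]
    [-0.32224 +0.47538 +0.81864]
t = (-0.2961, -0.2044, 1.1854) m
M0: Pc = R·M0+t = (-0.42945, -0.14945, +1.28391); u = 726.9·(-0.42945)/1.28391 + 310.3 = 67.1628, v = 408.2·(-0.14945)/1.28391 + 239.9 = 192.3840
M1: Pc = R·M1+t = (-0.21819, -0.04923, +1.20431); u = 726.9·(-0.21819)/1.20431 + 310.3 = 178.6054, v = 408.2·(-0.04923)/1.20431 + 239.9 = 223.2124
M2: Pc = R·M2+t = (-0.16275, -0.25935, +1.08689); u = 726.9·(-0.16275)/1.08689 + 310.3 = 201.4534, v = 408.2·(-0.25935)/1.08689 + 239.9 = 142.4976
M3: Pc = R·M3+t = (-0.37401, -0.35957, +1.16649); u = 726.9·(-0.37401)/1.16649 + 310.3 = 77.2339, v = 408.2·(-0.35957)/1.16649 + 239.9 = 114.0734

c0=(67.16, 192.38) c1=(178.61, 223.21) c2=(201.45, 142.50) c3=(77.23, 114.07)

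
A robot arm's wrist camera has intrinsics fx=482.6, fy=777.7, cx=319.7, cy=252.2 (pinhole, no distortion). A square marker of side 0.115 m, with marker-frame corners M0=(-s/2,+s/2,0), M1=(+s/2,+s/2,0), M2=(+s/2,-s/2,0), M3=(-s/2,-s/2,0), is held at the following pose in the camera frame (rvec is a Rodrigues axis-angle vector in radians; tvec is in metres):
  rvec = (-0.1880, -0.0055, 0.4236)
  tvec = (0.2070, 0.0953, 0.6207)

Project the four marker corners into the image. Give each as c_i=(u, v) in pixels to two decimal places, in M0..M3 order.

Intrinsics K: fx=482.6, fy=777.7, cx=319.7, cy=252.2
Marker side s = 0.115 m; corners in marker frame (Z=0):
  M0 = (-0.0575, +0.0575, 0)
  M1 = (+0.0575, +0.0575, 0)
  M2 = (+0.0575, -0.0575, 0)
  M3 = (-0.0575, -0.0575, 0)
rvec = (-0.1880, -0.0055, 0.4236), |rvec| = θ = 0.46348 rad = 26.555°
Rodrigues: sinθ=0.44706, 1−cosθ=0.10550; R = I + sinθ·[k]× + (1−cosθ)·[k]×²:
    [+0.91186 -0.40809 -0.04442]
    [+0.40910 +0.89452 +0.18020]
    [-0.03381 -0.18249 +0.98263]
t = (0.2070, 0.0953, 0.6207) m
M0: Pc = R·M0+t = (+0.13110, +0.12321, +0.61215); u = 482.6·(+0.13110)/0.61215 + 319.7 = 423.0573, v = 777.7·(+0.12321)/0.61215 + 252.2 = 408.7324
M1: Pc = R·M1+t = (+0.23597, +0.17026, +0.60826); u = 482.6·(+0.23597)/0.60826 + 319.7 = 506.9177, v = 777.7·(+0.17026)/0.60826 + 252.2 = 469.8851
M2: Pc = R·M2+t = (+0.28290, +0.06739, +0.62925); u = 482.6·(+0.28290)/0.62925 + 319.7 = 536.6668, v = 777.7·(+0.06739)/0.62925 + 252.2 = 335.4869
M3: Pc = R·M3+t = (+0.17803, +0.02034, +0.63314); u = 482.6·(+0.17803)/0.63314 + 319.7 = 455.4033, v = 777.7·(+0.02034)/0.63314 + 252.2 = 277.1863

c0=(423.06, 408.73) c1=(506.92, 469.89) c2=(536.67, 335.49) c3=(455.40, 277.19)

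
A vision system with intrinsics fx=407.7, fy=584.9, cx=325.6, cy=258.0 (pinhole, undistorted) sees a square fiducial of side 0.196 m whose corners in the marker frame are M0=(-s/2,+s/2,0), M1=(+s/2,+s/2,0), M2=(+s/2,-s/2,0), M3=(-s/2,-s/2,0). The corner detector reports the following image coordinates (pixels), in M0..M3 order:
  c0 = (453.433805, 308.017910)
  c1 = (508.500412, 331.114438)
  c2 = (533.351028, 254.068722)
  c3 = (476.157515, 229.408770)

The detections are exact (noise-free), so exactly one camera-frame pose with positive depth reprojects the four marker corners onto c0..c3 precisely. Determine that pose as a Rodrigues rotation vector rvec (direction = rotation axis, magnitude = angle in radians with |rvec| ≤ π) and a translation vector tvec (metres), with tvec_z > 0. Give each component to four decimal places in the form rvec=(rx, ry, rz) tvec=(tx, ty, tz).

rvec=(0.2893, -0.0100, 0.2894) tvec=(0.5474, 0.0536, 1.3355)

Intrinsics K: fx=407.7, fy=584.9, cx=325.6, cy=258.0
Marker side s = 0.196 m; corners in marker frame (Z=0):
  M0 = (-0.0980, +0.0980, 0)
  M1 = (+0.0980, +0.0980, 0)
  M2 = (+0.0980, -0.0980, 0)
  M3 = (-0.0980, -0.0980, 0)
Detected image corners:
  c0 = (453.433805, 308.017910) px
  c1 = (508.500412, 331.114438) px
  c2 = (533.351028, 254.068722) px
  c3 = (476.157515, 229.408770) px
Planar DLT: solve 8×8 A·h = b for H (H[2,2]=1):
  H  [+305.09785 -18.11870 +492.72157]
  H  [+132.46913 +455.86638 +281.49618]
  H  [+0.03821 +0.20952 +1.00000]
B = K⁻¹H; ‖b₁‖=0.748783, ‖b₂‖=0.748783; λ = 2/(‖b₁‖+‖b₂‖) = 1.335500, sign → tz>0 ⇒ λ=+1.335500
r₁ = λ·B[:,0] = (+0.95866,+0.27996,+0.05103); r₂ = λ·B[:,1] = (-0.28282,+0.91745,+0.27982)
r₃ = r₁×r₂ = (+0.03152,-0.28268,+0.95870); SVD([r₁ r₂ r₃]) → R = UVᵀ:
  R  [+0.95866 -0.28282 +0.03152]
  R  [+0.27996 +0.91745 -0.28268]
  R  [+0.05103 +0.27982 +0.95870]
t = (+0.54744, +0.05365, +1.33550) m
tr R = 2.834803; θ = arccos((tr R − 1)/2) = 0.409295 rad = 23.451°
axis k = ((R−Rᵀ)₃₂, (R−Rᵀ)₁₃, (R−Rᵀ)₂₁) / (2 sinθ) = (+0.706716, -0.024507, +0.707073)
rvec = θ·k = (+0.289255, -0.010031, +0.289401)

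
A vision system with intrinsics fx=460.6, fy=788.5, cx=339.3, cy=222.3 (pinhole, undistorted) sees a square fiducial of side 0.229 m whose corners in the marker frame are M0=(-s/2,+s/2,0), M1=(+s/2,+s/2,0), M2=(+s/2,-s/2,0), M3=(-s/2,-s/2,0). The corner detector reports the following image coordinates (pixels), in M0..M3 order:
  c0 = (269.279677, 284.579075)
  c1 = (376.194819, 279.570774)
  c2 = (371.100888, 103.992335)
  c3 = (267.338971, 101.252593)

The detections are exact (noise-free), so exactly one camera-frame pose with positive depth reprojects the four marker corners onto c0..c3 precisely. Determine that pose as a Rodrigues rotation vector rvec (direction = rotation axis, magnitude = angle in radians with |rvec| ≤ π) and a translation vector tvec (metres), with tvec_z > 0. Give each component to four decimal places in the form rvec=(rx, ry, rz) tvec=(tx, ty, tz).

Intrinsics K: fx=460.6, fy=788.5, cx=339.3, cy=222.3
Marker side s = 0.229 m; corners in marker frame (Z=0):
  M0 = (-0.1145, +0.1145, 0)
  M1 = (+0.1145, +0.1145, 0)
  M2 = (+0.1145, -0.1145, 0)
  M3 = (-0.1145, -0.1145, 0)
Detected image corners:
  c0 = (269.279677, 284.579075) px
  c1 = (376.194819, 279.570774) px
  c2 = (371.100888, 103.992335) px
  c3 = (267.338971, 101.252593) px
Planar DLT: solve 8×8 A·h = b for H (H[2,2]=1):
  H  [+520.12548 -28.46140 +322.08281]
  H  [+31.41133 +756.92304 +190.92918]
  H  [+0.18768 -0.13698 +1.00000]
B = K⁻¹H; ‖b₁‖=1.008683, ‖b₂‖=1.008683; λ = 2/(‖b₁‖+‖b₂‖) = 0.991392, sign → tz>0 ⇒ λ=+0.991392
r₁ = λ·B[:,0] = (+0.98245,-0.01296,+0.18606); r₂ = λ·B[:,1] = (+0.03878,+0.98998,-0.13580)
r₃ = r₁×r₂ = (-0.18243,+0.14064,+0.97311); SVD([r₁ r₂ r₃]) → R = UVᵀ:
  R  [+0.98245 +0.03878 -0.18243]
  R  [-0.01296 +0.98998 +0.14064]
  R  [+0.18606 -0.13580 +0.97311]
t = (-0.03706, -0.03944, +0.99139) m
tr R = 2.945537; θ = arccos((tr R − 1)/2) = 0.233906 rad = 13.402°
axis k = ((R−Rᵀ)₃₂, (R−Rᵀ)₁₃, (R−Rᵀ)₂₁) / (2 sinθ) = (-0.596347, -0.794928, -0.111618)
rvec = θ·k = (-0.139489, -0.185938, -0.026108)

rvec=(-0.1395, -0.1859, -0.0261) tvec=(-0.0371, -0.0394, 0.9914)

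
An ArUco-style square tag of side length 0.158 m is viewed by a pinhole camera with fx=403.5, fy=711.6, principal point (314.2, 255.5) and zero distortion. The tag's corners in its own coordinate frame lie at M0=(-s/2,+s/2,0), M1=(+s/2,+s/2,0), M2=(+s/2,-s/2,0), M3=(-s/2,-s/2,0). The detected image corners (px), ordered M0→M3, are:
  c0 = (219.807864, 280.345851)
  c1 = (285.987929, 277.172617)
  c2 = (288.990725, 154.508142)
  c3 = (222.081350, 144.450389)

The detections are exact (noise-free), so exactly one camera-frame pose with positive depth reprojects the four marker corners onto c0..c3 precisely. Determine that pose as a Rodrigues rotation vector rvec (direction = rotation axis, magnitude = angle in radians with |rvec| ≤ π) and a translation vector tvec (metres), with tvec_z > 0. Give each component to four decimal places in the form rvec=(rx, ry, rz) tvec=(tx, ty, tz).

Intrinsics K: fx=403.5, fy=711.6, cx=314.2, cy=255.5
Marker side s = 0.158 m; corners in marker frame (Z=0):
  M0 = (-0.0790, +0.0790, 0)
  M1 = (+0.0790, +0.0790, 0)
  M2 = (+0.0790, -0.0790, 0)
  M3 = (-0.0790, -0.0790, 0)
Detected image corners:
  c0 = (219.807864, 280.345851) px
  c1 = (285.987929, 277.172617) px
  c2 = (288.990725, 154.508142) px
  c3 = (222.081350, 144.450389) px
Planar DLT: solve 8×8 A·h = b for H (H[2,2]=1):
  H  [+585.17685 +7.32178 +255.90304]
  H  [+159.62572 +836.42289 +214.69182]
  H  [+0.64522 +0.09494 +1.00000]
B = K⁻¹H; ‖b₁‖=1.146622, ‖b₂‖=1.146622; λ = 2/(‖b₁‖+‖b₂‖) = 0.872127, sign → tz>0 ⇒ λ=+0.872127
r₁ = λ·B[:,0] = (+0.82663,-0.00641,+0.56271); r₂ = λ·B[:,1] = (-0.04865,+0.99538,+0.08280)
r₃ = r₁×r₂ = (-0.56064,-0.09583,+0.82250); SVD([r₁ r₂ r₃]) → R = UVᵀ:
  R  [+0.82663 -0.04865 -0.56064]
  R  [-0.00641 +0.99538 -0.09583]
  R  [+0.56271 +0.08280 +0.82250]
t = (-0.12600, -0.05001, +0.87213) m
tr R = 2.644503; θ = arccos((tr R − 1)/2) = 0.605441 rad = 34.689°
axis k = ((R−Rᵀ)₃₂, (R−Rᵀ)₁₃, (R−Rᵀ)₂₁) / (2 sinθ) = (+0.156933, -0.986912, +0.037115)
rvec = θ·k = (+0.095014, -0.597517, +0.022471)

rvec=(0.0950, -0.5975, 0.0225) tvec=(-0.1260, -0.0500, 0.8721)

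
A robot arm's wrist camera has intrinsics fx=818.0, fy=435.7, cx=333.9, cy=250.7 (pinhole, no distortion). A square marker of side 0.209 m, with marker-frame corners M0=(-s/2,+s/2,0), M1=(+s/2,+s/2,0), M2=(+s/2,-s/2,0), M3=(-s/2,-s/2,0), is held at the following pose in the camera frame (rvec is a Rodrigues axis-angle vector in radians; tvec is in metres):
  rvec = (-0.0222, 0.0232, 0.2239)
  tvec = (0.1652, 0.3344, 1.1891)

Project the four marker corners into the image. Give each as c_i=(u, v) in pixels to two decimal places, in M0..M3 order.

Intrinsics K: fx=818.0, fy=435.7, cx=333.9, cy=250.7
Marker side s = 0.209 m; corners in marker frame (Z=0):
  M0 = (-0.1045, +0.1045, 0)
  M1 = (+0.1045, +0.1045, 0)
  M2 = (+0.1045, -0.1045, 0)
  M3 = (-0.1045, -0.1045, 0)
rvec = (-0.0222, 0.0232, 0.2239), |rvec| = θ = 0.22619 rad = 12.960°
Rodrigues: sinθ=0.22427, 1−cosθ=0.02547; R = I + sinθ·[k]× + (1−cosθ)·[k]×²:
    [+0.97477 -0.22225 +0.02053]
    [+0.22174 +0.97480 +0.02460]
    [-0.02548 -0.01942 +0.99949]
t = (0.1652, 0.3344, 1.1891) m
M0: Pc = R·M0+t = (+0.04011, +0.41309, +1.18973); u = 818.0·(+0.04011)/1.18973 + 333.9 = 361.4782, v = 435.7·(+0.41309)/1.18973 + 250.7 = 401.9821
M1: Pc = R·M1+t = (+0.24384, +0.45944, +1.18441); u = 818.0·(+0.24384)/1.18441 + 333.9 = 502.3047, v = 435.7·(+0.45944)/1.18441 + 250.7 = 419.7103
M2: Pc = R·M2+t = (+0.29029, +0.25571, +1.18847); u = 818.0·(+0.29029)/1.18847 + 333.9 = 533.7006, v = 435.7·(+0.25571)/1.18847 + 250.7 = 344.4434
M3: Pc = R·M3+t = (+0.08656, +0.20936, +1.19379); u = 818.0·(+0.08656)/1.19379 + 333.9 = 393.2130, v = 435.7·(+0.20936)/1.19379 + 250.7 = 327.1112

c0=(361.48, 401.98) c1=(502.30, 419.71) c2=(533.70, 344.44) c3=(393.21, 327.11)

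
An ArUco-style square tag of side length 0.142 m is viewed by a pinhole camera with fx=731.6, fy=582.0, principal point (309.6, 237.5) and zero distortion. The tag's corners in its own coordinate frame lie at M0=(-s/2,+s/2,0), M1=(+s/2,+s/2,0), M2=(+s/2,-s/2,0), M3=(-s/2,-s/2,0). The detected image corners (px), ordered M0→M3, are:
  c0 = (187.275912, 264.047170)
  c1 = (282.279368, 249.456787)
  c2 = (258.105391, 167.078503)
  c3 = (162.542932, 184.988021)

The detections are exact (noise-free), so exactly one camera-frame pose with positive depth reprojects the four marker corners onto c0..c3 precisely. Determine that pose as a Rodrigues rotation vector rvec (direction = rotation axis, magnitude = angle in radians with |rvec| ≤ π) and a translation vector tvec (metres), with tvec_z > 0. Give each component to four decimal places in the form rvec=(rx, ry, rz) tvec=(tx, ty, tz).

rvec=(0.1391, 0.2577, -0.2083) tvec=(-0.1197, -0.0353, 0.9965)

Intrinsics K: fx=731.6, fy=582.0, cx=309.6, cy=237.5
Marker side s = 0.142 m; corners in marker frame (Z=0):
  M0 = (-0.0710, +0.0710, 0)
  M1 = (+0.0710, +0.0710, 0)
  M2 = (+0.0710, -0.0710, 0)
  M3 = (-0.0710, -0.0710, 0)
Detected image corners:
  c0 = (187.275912, 264.047170) px
  c1 = (282.279368, 249.456787) px
  c2 = (258.105391, 167.078503) px
  c3 = (162.542932, 184.988021) px
Planar DLT: solve 8×8 A·h = b for H (H[2,2]=1):
  H  [+611.47217 +196.71477 +221.74172]
  H  [-172.21727 +592.01243 +216.86197]
  H  [-0.26744 +0.10995 +1.00000]
B = K⁻¹H; ‖b₁‖=1.003477, ‖b₂‖=1.003477; λ = 2/(‖b₁‖+‖b₂‖) = 0.996535, sign → tz>0 ⇒ λ=+0.996535
r₁ = λ·B[:,0] = (+0.94569,-0.18612,-0.26651); r₂ = λ·B[:,1] = (+0.22158,+0.96897,+0.10957)
r₃ = r₁×r₂ = (+0.23785,-0.16267,+0.95758); SVD([r₁ r₂ r₃]) → R = UVᵀ:
  R  [+0.94569 +0.22158 +0.23785]
  R  [-0.18612 +0.96897 -0.16267]
  R  [-0.26651 +0.10957 +0.95758]
t = (-0.11967, -0.03534, +0.99654) m
tr R = 2.872238; θ = arccos((tr R − 1)/2) = 0.359369 rad = 20.590°
axis k = ((R−Rᵀ)₃₂, (R−Rᵀ)₁₃, (R−Rᵀ)₂₁) / (2 sinθ) = (+0.387060, +0.717071, -0.579649)
rvec = θ·k = (+0.139097, +0.257693, -0.208308)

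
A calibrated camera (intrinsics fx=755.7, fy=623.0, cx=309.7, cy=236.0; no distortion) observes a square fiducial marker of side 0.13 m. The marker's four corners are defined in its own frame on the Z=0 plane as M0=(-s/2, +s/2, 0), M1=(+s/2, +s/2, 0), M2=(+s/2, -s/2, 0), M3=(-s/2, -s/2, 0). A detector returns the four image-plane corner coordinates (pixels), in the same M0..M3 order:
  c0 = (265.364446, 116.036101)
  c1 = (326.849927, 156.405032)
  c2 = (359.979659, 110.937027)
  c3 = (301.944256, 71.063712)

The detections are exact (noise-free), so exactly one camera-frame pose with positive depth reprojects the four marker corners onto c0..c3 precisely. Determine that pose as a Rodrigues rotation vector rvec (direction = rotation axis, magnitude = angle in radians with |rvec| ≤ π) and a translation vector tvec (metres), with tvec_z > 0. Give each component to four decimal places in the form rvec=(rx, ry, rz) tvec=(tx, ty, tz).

Intrinsics K: fx=755.7, fy=623.0, cx=309.7, cy=236.0
Marker side s = 0.13 m; corners in marker frame (Z=0):
  M0 = (-0.0650, +0.0650, 0)
  M1 = (+0.0650, +0.0650, 0)
  M2 = (+0.0650, -0.0650, 0)
  M3 = (-0.0650, -0.0650, 0)
Detected image corners:
  c0 = (265.364446, 116.036101) px
  c1 = (326.849927, 156.405032) px
  c2 = (359.979659, 110.937027) px
  c3 = (301.944256, 71.063712) px
Planar DLT: solve 8×8 A·h = b for H (H[2,2]=1):
  H  [+523.40567 -369.85358 +314.29918]
  H  [+331.77089 +310.94330 +113.39887]
  H  [+0.20409 -0.32506 +1.00000]
B = K⁻¹H; ‖b₁‖=0.787227, ‖b₂‖=0.787227; λ = 2/(‖b₁‖+‖b₂‖) = 1.270281, sign → tz>0 ⇒ λ=+1.270281
r₁ = λ·B[:,0] = (+0.77356,+0.57826,+0.25926); r₂ = λ·B[:,1] = (-0.45248,+0.79042,-0.41291)
r₃ = r₁×r₂ = (-0.44369,+0.20210,+0.87309); SVD([r₁ r₂ r₃]) → R = UVᵀ:
  R  [+0.77356 -0.45248 -0.44369]
  R  [+0.57826 +0.79042 +0.20210]
  R  [+0.25926 -0.41291 +0.87309]
t = (+0.00773, -0.24998, +1.27028) m
tr R = 2.437076; θ = arccos((tr R − 1)/2) = 0.769099 rad = 44.066°
axis k = ((R−Rᵀ)₃₂, (R−Rᵀ)₁₃, (R−Rᵀ)₂₁) / (2 sinθ) = (-0.442147, -0.505364, +0.741022)
rvec = θ·k = (-0.340055, -0.388675, +0.569919)

rvec=(-0.3401, -0.3887, 0.5699) tvec=(0.0077, -0.2500, 1.2703)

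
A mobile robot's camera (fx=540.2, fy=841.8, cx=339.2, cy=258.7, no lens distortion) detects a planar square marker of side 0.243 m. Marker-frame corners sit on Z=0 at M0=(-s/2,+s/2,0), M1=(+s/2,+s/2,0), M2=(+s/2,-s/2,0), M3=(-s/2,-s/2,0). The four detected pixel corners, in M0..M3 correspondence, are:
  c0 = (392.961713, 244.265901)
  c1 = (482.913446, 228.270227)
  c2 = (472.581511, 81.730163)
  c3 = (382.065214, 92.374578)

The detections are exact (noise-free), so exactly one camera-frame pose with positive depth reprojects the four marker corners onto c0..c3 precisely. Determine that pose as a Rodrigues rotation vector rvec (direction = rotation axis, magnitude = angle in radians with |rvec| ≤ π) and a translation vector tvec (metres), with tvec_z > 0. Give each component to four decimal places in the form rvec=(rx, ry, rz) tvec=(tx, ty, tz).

rvec=(-0.0002, -0.2042, -0.1132) tvec=(0.2380, -0.1574, 1.3644)

Intrinsics K: fx=540.2, fy=841.8, cx=339.2, cy=258.7
Marker side s = 0.243 m; corners in marker frame (Z=0):
  M0 = (-0.1215, +0.1215, 0)
  M1 = (+0.1215, +0.1215, 0)
  M2 = (+0.1215, -0.1215, 0)
  M3 = (-0.1215, -0.1215, 0)
Detected image corners:
  c0 = (392.961713, 244.265901) px
  c1 = (482.913446, 228.270227) px
  c2 = (472.581511, 81.730163) px
  c3 = (382.065214, 92.374578) px
Planar DLT: solve 8×8 A·h = b for H (H[2,2]=1):
  H  [+435.50151 +47.24994 +433.44889]
  H  [-30.84808 +615.19975 +161.61544]
  H  [+0.14832 +0.00830 +1.00000]
B = K⁻¹H; ‖b₁‖=0.732941, ‖b₂‖=0.732941; λ = 2/(‖b₁‖+‖b₂‖) = 1.364366, sign → tz>0 ⇒ λ=+1.364366
r₁ = λ·B[:,0] = (+0.97286,-0.11219,+0.20237); r₂ = λ·B[:,1] = (+0.11223,+0.99362,+0.01132)
r₃ = r₁×r₂ = (-0.20235,+0.01169,+0.97924); SVD([r₁ r₂ r₃]) → R = UVᵀ:
  R  [+0.97286 +0.11223 -0.20235]
  R  [-0.11219 +0.99362 +0.01169]
  R  [+0.20237 +0.01132 +0.97924]
t = (+0.23804, -0.15735, +1.36437) m
tr R = 2.945725; θ = arccos((tr R − 1)/2) = 0.233501 rad = 13.379°
axis k = ((R−Rᵀ)₃₂, (R−Rᵀ)₁₃, (R−Rᵀ)₂₁) / (2 sinθ) = (-0.000798, -0.874547, -0.484940)
rvec = θ·k = (-0.000186, -0.204208, -0.113234)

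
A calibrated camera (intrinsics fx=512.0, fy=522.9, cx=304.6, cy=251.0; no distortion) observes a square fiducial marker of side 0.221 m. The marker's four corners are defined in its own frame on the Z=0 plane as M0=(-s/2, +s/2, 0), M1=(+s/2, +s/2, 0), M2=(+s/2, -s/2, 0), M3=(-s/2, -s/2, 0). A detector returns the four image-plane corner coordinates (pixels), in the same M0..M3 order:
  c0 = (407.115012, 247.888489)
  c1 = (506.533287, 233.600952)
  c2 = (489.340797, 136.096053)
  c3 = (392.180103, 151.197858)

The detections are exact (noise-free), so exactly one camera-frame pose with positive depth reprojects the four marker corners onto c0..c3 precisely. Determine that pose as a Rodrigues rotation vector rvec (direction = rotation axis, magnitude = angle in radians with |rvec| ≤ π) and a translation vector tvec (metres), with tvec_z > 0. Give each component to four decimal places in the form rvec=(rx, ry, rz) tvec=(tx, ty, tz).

rvec=(-0.1063, 0.0683, -0.1376) tvec=(0.3251, -0.1312, 1.1575)

Intrinsics K: fx=512.0, fy=522.9, cx=304.6, cy=251.0
Marker side s = 0.221 m; corners in marker frame (Z=0):
  M0 = (-0.1105, +0.1105, 0)
  M1 = (+0.1105, +0.1105, 0)
  M2 = (+0.1105, -0.1105, 0)
  M3 = (-0.1105, -0.1105, 0)
Detected image corners:
  c0 = (407.115012, 247.888489) px
  c1 = (506.533287, 233.600952) px
  c2 = (489.340797, 136.096053) px
  c3 = (392.180103, 151.197858) px
Planar DLT: solve 8×8 A·h = b for H (H[2,2]=1):
  H  [+421.18758 +29.85542 +448.42321]
  H  [-76.57821 +421.01597 +191.72674]
  H  [-0.05238 -0.09537 +1.00000]
B = K⁻¹H; ‖b₁‖=0.863957, ‖b₂‖=0.863957; λ = 2/(‖b₁‖+‖b₂‖) = 1.157465, sign → tz>0 ⇒ λ=+1.157465
r₁ = λ·B[:,0] = (+0.98824,-0.14041,-0.06063); r₂ = λ·B[:,1] = (+0.13317,+0.98493,-0.11039)
r₃ = r₁×r₂ = (+0.07521,+0.10102,+0.99204); SVD([r₁ r₂ r₃]) → R = UVᵀ:
  R  [+0.98824 +0.13317 +0.07521]
  R  [-0.14041 +0.98493 +0.10102]
  R  [-0.06063 -0.11039 +0.99204]
t = (+0.32514, -0.13120, +1.15746) m
tr R = 2.965201; θ = arccos((tr R − 1)/2) = 0.186817 rad = 10.704°
axis k = ((R−Rᵀ)₃₂, (R−Rᵀ)₁₃, (R−Rᵀ)₂₁) / (2 sinθ) = (-0.569108, +0.365687, -0.736471)
rvec = θ·k = (-0.106319, +0.068317, -0.137585)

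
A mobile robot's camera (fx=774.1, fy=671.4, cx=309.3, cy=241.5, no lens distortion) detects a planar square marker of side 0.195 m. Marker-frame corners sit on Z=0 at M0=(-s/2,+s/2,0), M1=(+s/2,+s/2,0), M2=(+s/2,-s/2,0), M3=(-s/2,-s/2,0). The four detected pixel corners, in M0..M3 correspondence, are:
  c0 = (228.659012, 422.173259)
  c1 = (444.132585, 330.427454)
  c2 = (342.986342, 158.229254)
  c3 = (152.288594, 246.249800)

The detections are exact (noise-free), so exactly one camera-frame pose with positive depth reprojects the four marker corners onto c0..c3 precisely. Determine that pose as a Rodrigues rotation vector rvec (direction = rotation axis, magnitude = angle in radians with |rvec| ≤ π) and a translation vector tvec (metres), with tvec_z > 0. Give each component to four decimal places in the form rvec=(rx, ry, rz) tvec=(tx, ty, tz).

rvec=(-0.3362, 0.1994, -0.4516) tvec=(-0.0181, 0.0428, 0.6556)

Intrinsics K: fx=774.1, fy=671.4, cx=309.3, cy=241.5
Marker side s = 0.195 m; corners in marker frame (Z=0):
  M0 = (-0.0975, +0.0975, 0)
  M1 = (+0.0975, +0.0975, 0)
  M2 = (+0.0975, -0.0975, 0)
  M3 = (-0.0975, -0.0975, 0)
Detected image corners:
  c0 = (228.659012, 422.173259) px
  c1 = (444.132585, 330.427454) px
  c2 = (342.986342, 158.229254) px
  c3 = (152.288594, 246.249800) px
Planar DLT: solve 8×8 A·h = b for H (H[2,2]=1):
  H  [+987.23992 +293.61126 +287.91567]
  H  [-510.77056 +733.80950 +285.36923]
  H  [-0.17403 -0.54956 +1.00000]
B = K⁻¹H; ‖b₁‖=1.525254, ‖b₂‖=1.525254; λ = 2/(‖b₁‖+‖b₂‖) = 0.655628, sign → tz>0 ⇒ λ=+0.655628
r₁ = λ·B[:,0] = (+0.88174,-0.45773,-0.11410); r₂ = λ·B[:,1] = (+0.39264,+0.84617,-0.36031)
r₃ = r₁×r₂ = (+0.26147,+0.27290,+0.92583); SVD([r₁ r₂ r₃]) → R = UVᵀ:
  R  [+0.88174 +0.39264 +0.26147]
  R  [-0.45773 +0.84617 +0.27290]
  R  [-0.11410 -0.36031 +0.92583]
t = (-0.01811, +0.04284, +0.65563) m
tr R = 2.653741; θ = arccos((tr R − 1)/2) = 0.597276 rad = 34.221°
axis k = ((R−Rᵀ)₃₂, (R−Rᵀ)₁₃, (R−Rᵀ)₂₁) / (2 sinθ) = (-0.562959, +0.333910, -0.756030)
rvec = θ·k = (-0.336242, +0.199436, -0.451559)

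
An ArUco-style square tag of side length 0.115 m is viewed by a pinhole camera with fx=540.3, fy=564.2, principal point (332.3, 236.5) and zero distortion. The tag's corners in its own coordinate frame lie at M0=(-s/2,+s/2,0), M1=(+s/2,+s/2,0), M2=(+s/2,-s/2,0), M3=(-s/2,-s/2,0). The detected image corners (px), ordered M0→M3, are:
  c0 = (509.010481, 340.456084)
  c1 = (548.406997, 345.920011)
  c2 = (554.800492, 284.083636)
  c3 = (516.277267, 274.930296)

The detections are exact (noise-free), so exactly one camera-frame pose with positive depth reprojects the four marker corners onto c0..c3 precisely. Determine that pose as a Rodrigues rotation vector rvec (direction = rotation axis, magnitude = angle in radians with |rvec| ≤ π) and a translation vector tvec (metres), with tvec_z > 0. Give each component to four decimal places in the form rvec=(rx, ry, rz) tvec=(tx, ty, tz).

rvec=(-0.0612, -0.5620, 0.1778) tvec=(0.3771, 0.1347, 1.0166)

Intrinsics K: fx=540.3, fy=564.2, cx=332.3, cy=236.5
Marker side s = 0.115 m; corners in marker frame (Z=0):
  M0 = (-0.0575, +0.0575, 0)
  M1 = (+0.0575, +0.0575, 0)
  M2 = (+0.0575, -0.0575, 0)
  M3 = (-0.0575, -0.0575, 0)
Detected image corners:
  c0 = (509.010481, 340.456084) px
  c1 = (548.406997, 345.920011) px
  c2 = (554.800492, 284.083636) px
  c3 = (516.277267, 274.930296) px
Planar DLT: solve 8×8 A·h = b for H (H[2,2]=1):
  H  [+613.21844 -114.88230 +532.72205]
  H  [+224.23709 +520.73965 +311.26458]
  H  [+0.51578 -0.10449 +1.00000]
B = K⁻¹H; ‖b₁‖=0.983654, ‖b₂‖=0.983654; λ = 2/(‖b₁‖+‖b₂‖) = 1.016618, sign → tz>0 ⇒ λ=+1.016618
r₁ = λ·B[:,0] = (+0.83133,+0.18425,+0.52435); r₂ = λ·B[:,1] = (-0.15083,+0.98284,-0.10623)
r₃ = r₁×r₂ = (-0.53493,+0.00922,+0.84485); SVD([r₁ r₂ r₃]) → R = UVᵀ:
  R  [+0.83133 -0.15083 -0.53493]
  R  [+0.18425 +0.98284 +0.00922]
  R  [+0.52435 -0.10623 +0.84485]
t = (+0.37711, +0.13472, +1.01662) m
tr R = 2.659013; θ = arccos((tr R − 1)/2) = 0.592573 rad = 33.952°
axis k = ((R−Rᵀ)₃₂, (R−Rᵀ)₁₃, (R−Rᵀ)₂₁) / (2 sinθ) = (-0.103359, -0.948329, +0.299981)
rvec = θ·k = (-0.061248, -0.561954, +0.177761)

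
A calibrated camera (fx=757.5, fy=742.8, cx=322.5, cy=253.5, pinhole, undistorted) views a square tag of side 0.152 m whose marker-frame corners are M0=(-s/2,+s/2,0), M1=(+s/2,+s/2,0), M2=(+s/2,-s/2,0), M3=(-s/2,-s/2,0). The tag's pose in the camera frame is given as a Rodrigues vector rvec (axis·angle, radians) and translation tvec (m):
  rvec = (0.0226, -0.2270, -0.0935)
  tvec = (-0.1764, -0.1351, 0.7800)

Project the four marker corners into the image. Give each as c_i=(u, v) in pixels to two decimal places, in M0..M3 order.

c0=(81.76, 202.83) c1=(231.70, 191.55) c2=(218.08, 49.70) c3=(66.55, 54.71)

Intrinsics K: fx=757.5, fy=742.8, cx=322.5, cy=253.5
Marker side s = 0.152 m; corners in marker frame (Z=0):
  M0 = (-0.0760, +0.0760, 0)
  M1 = (+0.0760, +0.0760, 0)
  M2 = (+0.0760, -0.0760, 0)
  M3 = (-0.0760, -0.0760, 0)
rvec = (0.0226, -0.2270, -0.0935), |rvec| = θ = 0.24654 rad = 14.126°
Rodrigues: sinθ=0.24405, 1−cosθ=0.03024; R = I + sinθ·[k]× + (1−cosθ)·[k]×²:
    [+0.97002 +0.09000 -0.22576]
    [-0.09511 +0.99540 -0.01181]
    [+0.22366 +0.03293 +0.97411]
t = (-0.1764, -0.1351, 0.7800) m
M0: Pc = R·M0+t = (-0.24328, -0.05222, +0.76550); u = 757.5·(-0.24328)/0.76550 + 322.5 = 81.7630, v = 742.8·(-0.05222)/0.76550 + 253.5 = 202.8272
M1: Pc = R·M1+t = (-0.09584, -0.06668, +0.79950); u = 757.5·(-0.09584)/0.79950 + 322.5 = 231.6963, v = 742.8·(-0.06668)/0.79950 + 253.5 = 191.5508
M2: Pc = R·M2+t = (-0.10952, -0.21798, +0.79450); u = 757.5·(-0.10952)/0.79450 + 322.5 = 218.0807, v = 742.8·(-0.21798)/0.79450 + 253.5 = 49.7048
M3: Pc = R·M3+t = (-0.25696, -0.20352, +0.76050); u = 757.5·(-0.25696)/0.76050 + 322.5 = 66.5519, v = 742.8·(-0.20352)/0.76050 + 253.5 = 54.7147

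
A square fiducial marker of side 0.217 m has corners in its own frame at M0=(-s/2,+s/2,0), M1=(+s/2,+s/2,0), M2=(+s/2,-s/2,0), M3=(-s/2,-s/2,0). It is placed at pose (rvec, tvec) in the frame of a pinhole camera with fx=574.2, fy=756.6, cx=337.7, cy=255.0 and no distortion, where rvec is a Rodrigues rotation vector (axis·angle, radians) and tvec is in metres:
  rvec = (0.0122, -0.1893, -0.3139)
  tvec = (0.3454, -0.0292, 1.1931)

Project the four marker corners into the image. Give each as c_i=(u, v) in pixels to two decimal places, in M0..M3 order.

Intrinsics K: fx=574.2, fy=756.6, cx=337.7, cy=255.0
Marker side s = 0.217 m; corners in marker frame (Z=0):
  M0 = (-0.1085, +0.1085, 0)
  M1 = (+0.1085, +0.1085, 0)
  M2 = (+0.1085, -0.1085, 0)
  M3 = (-0.1085, -0.1085, 0)
rvec = (0.0122, -0.1893, -0.3139), |rvec| = θ = 0.36676 rad = 21.014°
Rodrigues: sinθ=0.35860, 1−cosθ=0.06651; R = I + sinθ·[k]× + (1−cosθ)·[k]×²:
    [+0.93357 +0.30577 -0.18698]
    [-0.30805 +0.95121 +0.01745]
    [+0.18319 +0.04131 +0.98221]
t = (0.3454, -0.0292, 1.1931) m
M0: Pc = R·M0+t = (+0.27728, +0.10743, +1.17771); u = 574.2·(+0.27728)/1.17771 + 337.7 = 472.8920, v = 756.6·(+0.10743)/1.17771 + 255.0 = 324.0167
M1: Pc = R·M1+t = (+0.47987, +0.04058, +1.21746); u = 574.2·(+0.47987)/1.21746 + 337.7 = 564.0240, v = 756.6·(+0.04058)/1.21746 + 255.0 = 280.2204
M2: Pc = R·M2+t = (+0.41352, -0.16583, +1.20849); u = 574.2·(+0.41352)/1.20849 + 337.7 = 534.1767, v = 756.6·(-0.16583)/1.20849 + 255.0 = 151.1792
M3: Pc = R·M3+t = (+0.21093, -0.09898, +1.16874); u = 574.2·(+0.21093)/1.16874 + 337.7 = 441.3305, v = 756.6·(-0.09898)/1.16874 + 255.0 = 190.9223

c0=(472.89, 324.02) c1=(564.02, 280.22) c2=(534.18, 151.18) c3=(441.33, 190.92)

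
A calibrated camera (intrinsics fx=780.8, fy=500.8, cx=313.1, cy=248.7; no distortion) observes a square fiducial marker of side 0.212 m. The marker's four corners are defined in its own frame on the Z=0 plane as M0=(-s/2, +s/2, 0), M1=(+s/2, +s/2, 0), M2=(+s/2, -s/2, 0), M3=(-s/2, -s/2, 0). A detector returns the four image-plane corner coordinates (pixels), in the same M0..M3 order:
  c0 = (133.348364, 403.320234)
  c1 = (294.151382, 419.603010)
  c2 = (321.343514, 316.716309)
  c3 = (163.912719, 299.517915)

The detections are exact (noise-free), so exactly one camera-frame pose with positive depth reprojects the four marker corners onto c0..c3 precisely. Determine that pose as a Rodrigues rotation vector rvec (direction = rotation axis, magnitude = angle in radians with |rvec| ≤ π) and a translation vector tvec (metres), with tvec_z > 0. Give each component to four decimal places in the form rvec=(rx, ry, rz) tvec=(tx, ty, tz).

Intrinsics K: fx=780.8, fy=500.8, cx=313.1, cy=248.7
Marker side s = 0.212 m; corners in marker frame (Z=0):
  M0 = (-0.1060, +0.1060, 0)
  M1 = (+0.1060, +0.1060, 0)
  M2 = (+0.1060, -0.1060, 0)
  M3 = (-0.1060, -0.1060, 0)
Detected image corners:
  c0 = (133.348364, 403.320234) px
  c1 = (294.151382, 419.603010) px
  c2 = (321.343514, 316.716309) px
  c3 = (163.912719, 299.517915) px
Planar DLT: solve 8×8 A·h = b for H (H[2,2]=1):
  H  [+763.32956 -156.64956 +228.80139]
  H  [+99.25232 +455.17176 +359.34779]
  H  [+0.05633 -0.08975 +1.00000]
B = K⁻¹H; ‖b₁‖=0.971721, ‖b₂‖=0.971721; λ = 2/(‖b₁‖+‖b₂‖) = 1.029102, sign → tz>0 ⇒ λ=+1.029102
r₁ = λ·B[:,0] = (+0.98283,+0.17517,+0.05797); r₂ = λ·B[:,1] = (-0.16943,+0.98121,-0.09236)
r₃ = r₁×r₂ = (-0.07306,+0.08095,+0.99404); SVD([r₁ r₂ r₃]) → R = UVᵀ:
  R  [+0.98283 -0.16943 -0.07306]
  R  [+0.17517 +0.98121 +0.08095]
  R  [+0.05797 -0.09236 +0.99404]
t = (-0.11111, +0.22737, +1.02910) m
tr R = 2.958073; θ = arccos((tr R − 1)/2) = 0.205121 rad = 11.753°
axis k = ((R−Rᵀ)₃₂, (R−Rᵀ)₁₃, (R−Rᵀ)₂₁) / (2 sinθ) = (-0.425428, -0.321638, +0.845908)
rvec = θ·k = (-0.087264, -0.065975, +0.173513)

rvec=(-0.0873, -0.0660, 0.1735) tvec=(-0.1111, 0.2274, 1.0291)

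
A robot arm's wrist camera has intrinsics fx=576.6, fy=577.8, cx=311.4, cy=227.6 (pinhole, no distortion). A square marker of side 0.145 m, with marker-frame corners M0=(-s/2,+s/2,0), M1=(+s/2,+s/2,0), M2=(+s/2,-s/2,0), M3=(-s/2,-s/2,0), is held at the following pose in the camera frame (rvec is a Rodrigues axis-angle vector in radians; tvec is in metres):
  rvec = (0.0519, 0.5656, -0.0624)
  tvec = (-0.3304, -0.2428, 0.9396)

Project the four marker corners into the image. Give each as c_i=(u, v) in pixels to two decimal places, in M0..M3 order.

c0=(84.39, 129.05) c1=(142.82, 116.40) c2=(135.13, 22.87) c3=(77.03, 43.04)

Intrinsics K: fx=576.6, fy=577.8, cx=311.4, cy=227.6
Marker side s = 0.145 m; corners in marker frame (Z=0):
  M0 = (-0.0725, +0.0725, 0)
  M1 = (+0.0725, +0.0725, 0)
  M2 = (+0.0725, -0.0725, 0)
  M3 = (-0.0725, -0.0725, 0)
rvec = (0.0519, 0.5656, -0.0624), |rvec| = θ = 0.57139 rad = 32.738°
Rodrigues: sinθ=0.54080, 1−cosθ=0.15885; R = I + sinθ·[k]× + (1−cosθ)·[k]×²:
    [+0.84246 +0.07334 +0.53375]
    [-0.04478 +0.99679 -0.06629]
    [-0.53690 +0.03195 +0.84304]
t = (-0.3304, -0.2428, 0.9396) m
M0: Pc = R·M0+t = (-0.38616, -0.16729, +0.98084); u = 576.6·(-0.38616)/0.98084 + 311.4 = 84.3904, v = 577.8·(-0.16729)/0.98084 + 227.6 = 129.0541
M1: Pc = R·M1+t = (-0.26400, -0.17378, +0.90299); u = 576.6·(-0.26400)/0.90299 + 311.4 = 142.8214, v = 577.8·(-0.17378)/0.90299 + 227.6 = 116.4036
M2: Pc = R·M2+t = (-0.27464, -0.31831, +0.89836); u = 576.6·(-0.27464)/0.89836 + 311.4 = 135.1264, v = 577.8·(-0.31831)/0.89836 + 227.6 = 22.8690
M3: Pc = R·M3+t = (-0.39680, -0.31182, +0.97621); u = 576.6·(-0.39680)/0.97621 + 311.4 = 77.0318, v = 577.8·(-0.31182)/0.97621 + 227.6 = 43.0387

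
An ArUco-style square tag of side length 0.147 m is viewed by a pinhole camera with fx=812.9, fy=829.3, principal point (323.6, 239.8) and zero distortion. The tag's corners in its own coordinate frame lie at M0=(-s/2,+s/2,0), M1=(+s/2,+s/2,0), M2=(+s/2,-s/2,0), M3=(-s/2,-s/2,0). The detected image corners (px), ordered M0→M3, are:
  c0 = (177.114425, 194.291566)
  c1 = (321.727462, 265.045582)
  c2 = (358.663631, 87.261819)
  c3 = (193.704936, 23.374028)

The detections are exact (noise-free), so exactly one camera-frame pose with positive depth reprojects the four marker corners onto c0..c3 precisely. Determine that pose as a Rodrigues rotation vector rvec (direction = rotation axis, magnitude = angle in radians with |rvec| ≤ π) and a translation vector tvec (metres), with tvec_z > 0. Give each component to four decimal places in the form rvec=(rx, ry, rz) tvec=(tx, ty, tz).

Intrinsics K: fx=812.9, fy=829.3, cx=323.6, cy=239.8
Marker side s = 0.147 m; corners in marker frame (Z=0):
  M0 = (-0.0735, +0.0735, 0)
  M1 = (+0.0735, +0.0735, 0)
  M2 = (+0.0735, -0.0735, 0)
  M3 = (-0.0735, -0.0735, 0)
Detected image corners:
  c0 = (177.114425, 194.291566) px
  c1 = (321.727462, 265.045582) px
  c2 = (358.663631, 87.261819) px
  c3 = (193.704936, 23.374028) px
Planar DLT: solve 8×8 A·h = b for H (H[2,2]=1):
  H  [+897.86597 +29.73342 +258.75127]
  H  [+377.42586 +1298.32464 +146.16373]
  H  [-0.57479 +0.79479 +1.00000]
B = K⁻¹H; ‖b₁‖=1.579305, ‖b₂‖=1.579305; λ = 2/(‖b₁‖+‖b₂‖) = 0.633190, sign → tz>0 ⇒ λ=+0.633190
r₁ = λ·B[:,0] = (+0.84425,+0.39341,-0.36395); r₂ = λ·B[:,1] = (-0.17718,+0.84578,+0.50325)
r₃ = r₁×r₂ = (+0.50581,-0.36039,+0.78376); SVD([r₁ r₂ r₃]) → R = UVᵀ:
  R  [+0.84425 -0.17718 +0.50581]
  R  [+0.39341 +0.84578 -0.36039]
  R  [-0.36395 +0.50325 +0.78376]
t = (-0.05051, -0.07149, +0.63319) m
tr R = 2.473791; θ = arccos((tr R − 1)/2) = 0.742330 rad = 42.532°
axis k = ((R−Rᵀ)₃₂, (R−Rᵀ)₁₃, (R−Rᵀ)₂₁) / (2 sinθ) = (+0.638784, +0.643308, +0.422029)
rvec = θ·k = (+0.474189, +0.477547, +0.313285)

rvec=(0.4742, 0.4775, 0.3133) tvec=(-0.0505, -0.0715, 0.6332)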